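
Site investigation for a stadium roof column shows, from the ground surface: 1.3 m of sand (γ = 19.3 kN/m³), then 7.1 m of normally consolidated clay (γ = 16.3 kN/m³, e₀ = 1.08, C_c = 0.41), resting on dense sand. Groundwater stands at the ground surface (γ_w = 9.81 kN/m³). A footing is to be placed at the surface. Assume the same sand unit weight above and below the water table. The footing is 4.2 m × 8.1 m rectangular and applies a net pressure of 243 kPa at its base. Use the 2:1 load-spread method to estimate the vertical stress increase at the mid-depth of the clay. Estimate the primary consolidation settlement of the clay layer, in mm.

Mid-depth of clay below the ground surface: z = 1.3 + 7.1/2 = 4.85 m.
Total vertical stress at mid-clay: σ_v = 19.3×1.3 + 16.3×3.55 = 82.955 kPa.
Pore pressure: u = 9.81×(4.85 − 0) = 47.578 kPa.
Initial effective stress: σ'_0 = σ_v − u = 82.955 − 47.578 = 35.377 kPa.
Stress increase at mid-clay by the 2:1 spreading method:
Δσ = qBL/((B+z)(L+z)) = 243×4.2×8.1/((4.2+4.85)(8.1+4.85)) = 70.538 kPa
Final effective stress: σ'_f = σ'_0 + Δσ = 35.377 + 70.538 = 105.91 kPa.
Normally consolidated clay, so the full stress increment lies on the virgin compression line:
S_c = C_c·H/(1+e₀)·log₁₀(σ'_f/σ'_0) = 0.41×7.1/(1+1.08)×log₁₀(105.91/35.377)
    = 1.3995 × 0.47622 = 0.6665 m

S_c ≈ 666 mm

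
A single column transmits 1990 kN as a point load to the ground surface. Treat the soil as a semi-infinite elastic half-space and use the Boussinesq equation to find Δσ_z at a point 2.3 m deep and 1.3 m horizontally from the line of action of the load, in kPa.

Boussinesq vertical stress below a point load on an elastic half-space:
Δσ_z = 3P/(2πz²) · [1 + (r/z)²]^(−5/2)
r/z = 1.3/2.3 = 0.56522; [1+(r/z)²]^(−5/2) = 0.50004.
Δσ_z = 3×1990/(2π×2.3²) × 0.50004 = 179.61 × 0.50004 = 89.81 kPa

Δσ_z ≈ 89.8 kPa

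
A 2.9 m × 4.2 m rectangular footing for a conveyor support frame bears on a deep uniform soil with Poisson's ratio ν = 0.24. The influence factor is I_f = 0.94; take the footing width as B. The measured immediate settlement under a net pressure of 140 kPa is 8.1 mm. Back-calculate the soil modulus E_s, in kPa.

S_e = q·B·(1−ν²)/E_s · I_f  ⇒  E_s = q·B·(1−ν²)·I_f / S_e.
E_s = 140 × 2.9 × 0.9424 × 0.94 / 0.0081 = 44400 kPa

E_s ≈ 44400 kPa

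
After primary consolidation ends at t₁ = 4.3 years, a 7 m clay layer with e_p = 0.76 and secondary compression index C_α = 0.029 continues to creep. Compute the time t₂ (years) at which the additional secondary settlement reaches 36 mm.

t₂ ≈ 8.82 years

S_s = C_α·H/(1+e_p)·log₁₀(t₂/t₁) ⇒ log₁₀(t₂/t₁) = S_s·(1+e_p)/(C_α·H).
log₁₀(t₂/t₁) = 0.036 × (1+0.76) / (0.029×7) = 0.3121
t₂ = t₁ × 10^0.3121 = 4.3 × 2.052 = 8.822 years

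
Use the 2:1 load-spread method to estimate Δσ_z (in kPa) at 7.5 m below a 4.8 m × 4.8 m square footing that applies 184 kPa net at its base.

Δσ_z ≈ 28 kPa

By the 2:1 method the load spreads at 1 horizontal : 2 vertical, so at depth z the loaded area has grown by z in each plan dimension:
Δσ = qBL/((B+z)(L+z)) = 184×4.8×4.8/((4.8+7.5)(4.8+7.5)) = 28.021 kPa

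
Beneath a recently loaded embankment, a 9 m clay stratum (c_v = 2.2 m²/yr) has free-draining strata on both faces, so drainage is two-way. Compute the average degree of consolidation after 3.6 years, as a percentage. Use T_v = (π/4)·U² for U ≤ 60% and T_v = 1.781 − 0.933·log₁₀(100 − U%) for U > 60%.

Drainage path length: H_d = H/2 = 4.5 m (double drainage).
T_v = c_v·t/H_d² = 2.2×3.6/4.5² = 0.39111.
T_v = 0.39111 corresponds to the U > 60% branch:
U = 1 − 10^((1.781 − T_v)/0.933)/100 = 0.6912

U ≈ 69.1 %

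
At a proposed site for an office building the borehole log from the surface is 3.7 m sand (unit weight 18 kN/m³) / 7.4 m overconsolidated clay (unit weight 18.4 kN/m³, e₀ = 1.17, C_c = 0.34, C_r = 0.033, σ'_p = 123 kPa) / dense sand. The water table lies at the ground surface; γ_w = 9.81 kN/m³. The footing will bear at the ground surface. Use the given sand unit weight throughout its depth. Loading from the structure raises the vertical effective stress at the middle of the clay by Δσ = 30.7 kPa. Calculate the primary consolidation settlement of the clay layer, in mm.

Mid-depth of clay below the ground surface: z = 3.7 + 7.4/2 = 7.4 m.
Total vertical stress at mid-clay: σ_v = 18×3.7 + 18.4×3.7 = 134.68 kPa.
Pore pressure: u = 9.81×(7.4 − 0) = 72.594 kPa.
Initial effective stress: σ'_0 = σ_v − u = 134.68 − 72.594 = 62.086 kPa.
Final effective stress: σ'_f = 62.086 + 30.7 = 92.786 kPa.
σ'_f = 92.786 ≤ σ'_p = 123 kPa, so the clay remains overconsolidated and only the recompression index applies:
S_c = C_r·H/(1+e₀)·log₁₀(σ'_f/σ'_0) = 0.033×7.4/2.17×log₁₀(92.786/62.086)
    = 0.11253 × 0.17449 = 0.01964 m

S_c ≈ 19.6 mm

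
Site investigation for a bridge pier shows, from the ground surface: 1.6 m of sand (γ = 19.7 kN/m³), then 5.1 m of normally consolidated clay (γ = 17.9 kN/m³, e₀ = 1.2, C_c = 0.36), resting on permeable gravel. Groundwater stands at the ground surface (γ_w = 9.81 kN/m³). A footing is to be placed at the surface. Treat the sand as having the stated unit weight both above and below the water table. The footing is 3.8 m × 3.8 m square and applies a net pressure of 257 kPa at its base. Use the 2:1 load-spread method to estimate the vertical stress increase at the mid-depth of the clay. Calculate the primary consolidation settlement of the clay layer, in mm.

Mid-depth of clay below the ground surface: z = 1.6 + 5.1/2 = 4.15 m.
Total vertical stress at mid-clay: σ_v = 19.7×1.6 + 17.9×2.55 = 77.165 kPa.
Pore pressure: u = 9.81×(4.15 − 0) = 40.712 kPa.
Initial effective stress: σ'_0 = σ_v − u = 77.165 − 40.712 = 36.453 kPa.
Stress increase at mid-clay by the 2:1 spreading method:
Δσ = qBL/((B+z)(L+z)) = 257×3.8×3.8/((3.8+4.15)(3.8+4.15)) = 58.717 kPa
Final effective stress: σ'_f = σ'_0 + Δσ = 36.453 + 58.717 = 95.17 kPa.
Normally consolidated clay, so the full stress increment lies on the virgin compression line:
S_c = C_c·H/(1+e₀)·log₁₀(σ'_f/σ'_0) = 0.36×5.1/(1+1.2)×log₁₀(95.17/36.453)
    = 0.83455 × 0.41677 = 0.3478 m

S_c ≈ 348 mm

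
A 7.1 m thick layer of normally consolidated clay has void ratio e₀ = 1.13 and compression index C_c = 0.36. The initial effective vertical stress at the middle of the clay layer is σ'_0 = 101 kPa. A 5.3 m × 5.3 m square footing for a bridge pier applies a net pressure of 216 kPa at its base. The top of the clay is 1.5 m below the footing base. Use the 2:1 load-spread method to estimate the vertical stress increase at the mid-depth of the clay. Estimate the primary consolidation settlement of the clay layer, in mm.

Mid-depth of clay below the footing base: z = 1.5 + 7.1/2 = 5.05 m.
Stress increase at mid-clay by the 2:1 spreading method:
Δσ = qBL/((B+z)(L+z)) = 216×5.3×5.3/((5.3+5.05)(5.3+5.05)) = 56.64 kPa
Final effective stress: σ'_f = σ'_0 + Δσ = 101 + 56.64 = 157.64 kPa.
Normally consolidated clay, so the full stress increment lies on the virgin compression line:
S_c = C_c·H/(1+e₀)·log₁₀(σ'_f/σ'_0) = 0.36×7.1/(1+1.13)×log₁₀(157.64/101)
    = 1.2 × 0.19335 = 0.232 m

S_c ≈ 232 mm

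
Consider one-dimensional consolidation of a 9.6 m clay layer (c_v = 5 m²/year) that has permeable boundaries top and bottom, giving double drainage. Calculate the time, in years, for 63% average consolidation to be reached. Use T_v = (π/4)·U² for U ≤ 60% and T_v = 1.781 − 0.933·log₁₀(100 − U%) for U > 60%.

Drainage path length: H_d = H/2 = 4.8 m (double drainage).
U > 60%: T_v = 1.781 − 0.933·log₁₀(100 − 63) = 0.31787.
t = T_v·H_d²/c_v = 0.31787×4.8²/5 = 1.465 years.

t ≈ 1.46 years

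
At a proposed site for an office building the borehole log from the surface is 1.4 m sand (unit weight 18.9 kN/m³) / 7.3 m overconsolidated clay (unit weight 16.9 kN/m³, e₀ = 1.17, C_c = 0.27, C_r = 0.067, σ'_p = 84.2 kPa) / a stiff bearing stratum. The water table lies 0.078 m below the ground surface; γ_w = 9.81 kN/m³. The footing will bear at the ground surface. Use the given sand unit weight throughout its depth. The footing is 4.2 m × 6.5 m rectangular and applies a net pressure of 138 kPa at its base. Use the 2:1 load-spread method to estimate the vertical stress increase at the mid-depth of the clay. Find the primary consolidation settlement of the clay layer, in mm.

S_c ≈ 62.6 mm

Mid-depth of clay below the ground surface: z = 1.4 + 7.3/2 = 5.05 m.
Total vertical stress at mid-clay: σ_v = 18.9×1.4 + 16.9×3.65 = 88.145 kPa.
Pore pressure: u = 9.81×(5.05 − 0.078) = 48.775 kPa.
Initial effective stress: σ'_0 = σ_v − u = 88.145 − 48.775 = 39.37 kPa.
Stress increase at mid-clay by the 2:1 spreading method:
Δσ = qBL/((B+z)(L+z)) = 138×4.2×6.5/((4.2+5.05)(6.5+5.05)) = 35.263 kPa
Final effective stress: σ'_f = 39.37 + 35.263 = 74.633 kPa.
σ'_f = 74.633 ≤ σ'_p = 84.2 kPa, so the clay remains overconsolidated and only the recompression index applies:
S_c = C_r·H/(1+e₀)·log₁₀(σ'_f/σ'_0) = 0.067×7.3/2.17×log₁₀(74.633/39.37)
    = 0.22539 × 0.27777 = 0.06261 m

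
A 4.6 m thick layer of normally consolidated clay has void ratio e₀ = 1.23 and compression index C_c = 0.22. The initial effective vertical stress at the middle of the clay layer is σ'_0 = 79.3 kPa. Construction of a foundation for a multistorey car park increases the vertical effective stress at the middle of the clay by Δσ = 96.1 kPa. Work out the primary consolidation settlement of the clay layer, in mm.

S_c ≈ 156 mm

Final effective stress: σ'_f = σ'_0 + Δσ = 79.3 + 96.1 = 175.4 kPa.
Normally consolidated clay, so the full stress increment lies on the virgin compression line:
S_c = C_c·H/(1+e₀)·log₁₀(σ'_f/σ'_0) = 0.22×4.6/(1+1.23)×log₁₀(175.4/79.3)
    = 0.45381 × 0.34476 = 0.1565 m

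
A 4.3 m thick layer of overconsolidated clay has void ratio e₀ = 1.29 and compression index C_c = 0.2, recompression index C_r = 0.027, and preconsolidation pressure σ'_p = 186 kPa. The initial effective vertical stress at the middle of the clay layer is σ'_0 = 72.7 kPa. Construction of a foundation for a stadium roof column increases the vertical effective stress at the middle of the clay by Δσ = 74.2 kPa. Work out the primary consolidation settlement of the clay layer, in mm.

Final effective stress: σ'_f = 72.7 + 74.2 = 146.9 kPa.
σ'_f = 146.9 ≤ σ'_p = 186 kPa, so the clay remains overconsolidated and only the recompression index applies:
S_c = C_r·H/(1+e₀)·log₁₀(σ'_f/σ'_0) = 0.027×4.3/2.29×log₁₀(146.9/72.7)
    = 0.050698 × 0.30549 = 0.01549 m

S_c ≈ 15.5 mm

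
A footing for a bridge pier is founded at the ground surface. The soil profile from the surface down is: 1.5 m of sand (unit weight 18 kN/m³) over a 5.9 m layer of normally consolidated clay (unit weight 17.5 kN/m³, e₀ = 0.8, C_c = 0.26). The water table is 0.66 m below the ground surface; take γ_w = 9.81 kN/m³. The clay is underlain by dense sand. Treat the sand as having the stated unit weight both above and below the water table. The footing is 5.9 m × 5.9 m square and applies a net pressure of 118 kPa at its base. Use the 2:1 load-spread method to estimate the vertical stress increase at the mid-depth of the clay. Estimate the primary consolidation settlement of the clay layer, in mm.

S_c ≈ 242 mm

Mid-depth of clay below the ground surface: z = 1.5 + 5.9/2 = 4.45 m.
Total vertical stress at mid-clay: σ_v = 18×1.5 + 17.5×2.95 = 78.625 kPa.
Pore pressure: u = 9.81×(4.45 − 0.66) = 37.18 kPa.
Initial effective stress: σ'_0 = σ_v − u = 78.625 − 37.18 = 41.445 kPa.
Stress increase at mid-clay by the 2:1 spreading method:
Δσ = qBL/((B+z)(L+z)) = 118×5.9×5.9/((5.9+4.45)(5.9+4.45)) = 38.345 kPa
Final effective stress: σ'_f = σ'_0 + Δσ = 41.445 + 38.345 = 79.79 kPa.
Normally consolidated clay, so the full stress increment lies on the virgin compression line:
S_c = C_c·H/(1+e₀)·log₁₀(σ'_f/σ'_0) = 0.26×5.9/(1+0.8)×log₁₀(79.79/41.445)
    = 0.85222 × 0.28448 = 0.2424 m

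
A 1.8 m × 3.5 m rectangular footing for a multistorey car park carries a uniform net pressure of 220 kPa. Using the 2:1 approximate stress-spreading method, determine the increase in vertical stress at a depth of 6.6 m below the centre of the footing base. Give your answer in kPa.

Δσ_z ≈ 16.3 kPa

By the 2:1 method the load spreads at 1 horizontal : 2 vertical, so at depth z the loaded area has grown by z in each plan dimension:
Δσ = qBL/((B+z)(L+z)) = 220×1.8×3.5/((1.8+6.6)(3.5+6.6)) = 16.337 kPa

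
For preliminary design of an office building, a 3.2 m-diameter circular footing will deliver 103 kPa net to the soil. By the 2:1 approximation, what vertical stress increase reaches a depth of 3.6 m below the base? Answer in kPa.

By the 2:1 method the load spreads at 1 horizontal : 2 vertical, so at depth z the loaded area has grown by z in each plan dimension:
Δσ ≈ qD²/(D+z)² = 103×3.2²/(3.2+3.6)² = 22.81 kPa

Δσ_z ≈ 22.8 kPa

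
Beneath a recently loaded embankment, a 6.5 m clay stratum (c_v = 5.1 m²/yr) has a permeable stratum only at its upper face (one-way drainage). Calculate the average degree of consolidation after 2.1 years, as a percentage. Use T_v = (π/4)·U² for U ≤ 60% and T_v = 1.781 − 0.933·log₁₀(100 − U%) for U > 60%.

Drainage path length: H_d = H = 6.5 m (single drainage).
T_v = c_v·t/H_d² = 5.1×2.1/6.5² = 0.25349.
T_v = 0.25349 corresponds to the U ≤ 60% branch:
U = √(4T_v/π) = 0.5681

U ≈ 56.8 %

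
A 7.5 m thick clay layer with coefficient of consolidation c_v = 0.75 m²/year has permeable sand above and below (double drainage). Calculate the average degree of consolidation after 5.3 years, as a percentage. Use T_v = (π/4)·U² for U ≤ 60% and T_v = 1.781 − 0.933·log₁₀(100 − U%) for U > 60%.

Drainage path length: H_d = H/2 = 3.75 m (double drainage).
T_v = c_v·t/H_d² = 0.75×5.3/3.75² = 0.28267.
T_v = 0.28267 corresponds to the U ≤ 60% branch:
U = √(4T_v/π) = 0.5999

U ≈ 60 %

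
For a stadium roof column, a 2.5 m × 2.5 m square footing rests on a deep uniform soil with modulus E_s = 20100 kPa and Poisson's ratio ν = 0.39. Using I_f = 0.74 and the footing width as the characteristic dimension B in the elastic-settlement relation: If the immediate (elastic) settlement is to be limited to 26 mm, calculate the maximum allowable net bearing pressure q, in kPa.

q ≈ 333 kPa

S_e = q·B·(1−ν²)/E_s · I_f  ⇒  q = S_e·E_s / (B·(1−ν²)·I_f).
q = 0.026 × 20100 / (2.5 × 0.8479 × 0.74) = 333.2 kPa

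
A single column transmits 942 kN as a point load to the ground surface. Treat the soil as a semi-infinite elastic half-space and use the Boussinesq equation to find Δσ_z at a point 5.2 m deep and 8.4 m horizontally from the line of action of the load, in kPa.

Δσ_z ≈ 0.672 kPa

Boussinesq vertical stress below a point load on an elastic half-space:
Δσ_z = 3P/(2πz²) · [1 + (r/z)²]^(−5/2)
r/z = 8.4/5.2 = 1.6154; [1+(r/z)²]^(−5/2) = 0.040401.
Δσ_z = 3×942/(2π×5.2²) × 0.040401 = 16.634 × 0.040401 = 0.672 kPa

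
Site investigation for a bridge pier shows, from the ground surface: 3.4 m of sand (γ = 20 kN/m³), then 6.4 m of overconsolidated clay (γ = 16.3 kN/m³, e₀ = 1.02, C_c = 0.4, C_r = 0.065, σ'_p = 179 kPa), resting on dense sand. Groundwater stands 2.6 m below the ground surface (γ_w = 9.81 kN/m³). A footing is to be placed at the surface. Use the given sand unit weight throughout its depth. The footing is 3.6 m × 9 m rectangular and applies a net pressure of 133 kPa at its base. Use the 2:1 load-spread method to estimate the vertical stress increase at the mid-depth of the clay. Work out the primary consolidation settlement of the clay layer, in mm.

S_c ≈ 25.8 mm

Mid-depth of clay below the ground surface: z = 3.4 + 6.4/2 = 6.6 m.
Total vertical stress at mid-clay: σ_v = 20×3.4 + 16.3×3.2 = 120.16 kPa.
Pore pressure: u = 9.81×(6.6 − 2.6) = 39.24 kPa.
Initial effective stress: σ'_0 = σ_v − u = 120.16 − 39.24 = 80.92 kPa.
Stress increase at mid-clay by the 2:1 spreading method:
Δσ = qBL/((B+z)(L+z)) = 133×3.6×9/((3.6+6.6)(9+6.6)) = 27.081 kPa
Final effective stress: σ'_f = 80.92 + 27.081 = 108 kPa.
σ'_f = 108 ≤ σ'_p = 179 kPa, so the clay remains overconsolidated and only the recompression index applies:
S_c = C_r·H/(1+e₀)·log₁₀(σ'_f/σ'_0) = 0.065×6.4/2.02×log₁₀(108/80.92)
    = 0.20594 × 0.12537 = 0.02582 m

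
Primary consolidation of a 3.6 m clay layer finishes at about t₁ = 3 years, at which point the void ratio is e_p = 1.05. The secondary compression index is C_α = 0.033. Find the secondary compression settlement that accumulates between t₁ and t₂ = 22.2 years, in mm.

S_s ≈ 50.4 mm

Secondary compression: S_s = C_α·H/(1+e_p)·log₁₀(t₂/t₁)
S_s = 0.033×3.6/(1+1.05)×log₁₀(22.2/3)
    = 0.05795 × 0.8692 = 0.05037 m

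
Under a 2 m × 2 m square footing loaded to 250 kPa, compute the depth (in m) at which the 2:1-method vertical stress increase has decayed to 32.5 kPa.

z ≈ 3.55 m

2:1 spreading — at depth z the loaded area has grown by z in each plan dimension:
qB²/(B+z)² = Δσ_z ⇒ z = B(√(q/Δσ_z) − 1) = 2×(√(250/32.5) − 1) = 3.547 m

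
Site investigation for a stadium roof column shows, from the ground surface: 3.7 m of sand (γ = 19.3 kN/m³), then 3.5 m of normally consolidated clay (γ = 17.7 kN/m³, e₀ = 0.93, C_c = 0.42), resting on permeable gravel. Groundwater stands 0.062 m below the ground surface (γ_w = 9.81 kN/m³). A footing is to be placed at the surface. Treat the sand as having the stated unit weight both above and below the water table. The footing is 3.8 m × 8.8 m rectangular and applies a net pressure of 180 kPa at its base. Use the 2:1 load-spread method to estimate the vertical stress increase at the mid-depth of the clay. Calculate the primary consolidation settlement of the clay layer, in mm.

S_c ≈ 216 mm

Mid-depth of clay below the ground surface: z = 3.7 + 3.5/2 = 5.45 m.
Total vertical stress at mid-clay: σ_v = 19.3×3.7 + 17.7×1.75 = 102.39 kPa.
Pore pressure: u = 9.81×(5.45 − 0.062) = 52.856 kPa.
Initial effective stress: σ'_0 = σ_v − u = 102.39 − 52.856 = 49.534 kPa.
Stress increase at mid-clay by the 2:1 spreading method:
Δσ = qBL/((B+z)(L+z)) = 180×3.8×8.8/((3.8+5.45)(8.8+5.45)) = 45.665 kPa
Final effective stress: σ'_f = σ'_0 + Δσ = 49.534 + 45.665 = 95.199 kPa.
Normally consolidated clay, so the full stress increment lies on the virgin compression line:
S_c = C_c·H/(1+e₀)·log₁₀(σ'_f/σ'_0) = 0.42×3.5/(1+0.93)×log₁₀(95.199/49.534)
    = 0.76166 × 0.28373 = 0.2161 m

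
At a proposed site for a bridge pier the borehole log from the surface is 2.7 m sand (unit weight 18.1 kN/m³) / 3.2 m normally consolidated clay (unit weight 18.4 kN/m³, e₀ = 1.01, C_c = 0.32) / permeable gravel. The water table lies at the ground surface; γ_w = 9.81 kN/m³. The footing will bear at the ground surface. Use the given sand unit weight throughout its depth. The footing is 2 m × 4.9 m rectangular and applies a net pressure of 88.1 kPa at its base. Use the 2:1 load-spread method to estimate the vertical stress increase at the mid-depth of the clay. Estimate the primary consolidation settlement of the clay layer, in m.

Mid-depth of clay below the ground surface: z = 2.7 + 3.2/2 = 4.3 m.
Total vertical stress at mid-clay: σ_v = 18.1×2.7 + 18.4×1.6 = 78.31 kPa.
Pore pressure: u = 9.81×(4.3 − 0) = 42.183 kPa.
Initial effective stress: σ'_0 = σ_v − u = 78.31 − 42.183 = 36.127 kPa.
Stress increase at mid-clay by the 2:1 spreading method:
Δσ = qBL/((B+z)(L+z)) = 88.1×2×4.9/((2+4.3)(4.9+4.3)) = 14.896 kPa
Final effective stress: σ'_f = σ'_0 + Δσ = 36.127 + 14.896 = 51.023 kPa.
Normally consolidated clay, so the full stress increment lies on the virgin compression line:
S_c = C_c·H/(1+e₀)·log₁₀(σ'_f/σ'_0) = 0.32×3.2/(1+1.01)×log₁₀(51.023/36.127)
    = 0.50945 × 0.14993 = 0.07638 m

S_c ≈ 0.0764 m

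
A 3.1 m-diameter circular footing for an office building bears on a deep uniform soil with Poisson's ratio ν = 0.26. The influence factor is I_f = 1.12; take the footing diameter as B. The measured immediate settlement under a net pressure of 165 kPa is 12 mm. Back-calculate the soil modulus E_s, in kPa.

E_s ≈ 44500 kPa

S_e = q·B·(1−ν²)/E_s · I_f  ⇒  E_s = q·B·(1−ν²)·I_f / S_e.
E_s = 165 × 3.1 × 0.9324 × 1.12 / 0.012 = 44510 kPa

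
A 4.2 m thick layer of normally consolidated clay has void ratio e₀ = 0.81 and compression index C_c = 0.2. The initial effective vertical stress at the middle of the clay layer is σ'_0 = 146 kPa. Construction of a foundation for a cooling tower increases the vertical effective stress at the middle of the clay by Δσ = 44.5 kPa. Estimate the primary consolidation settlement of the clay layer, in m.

S_c ≈ 0.0536 m

Final effective stress: σ'_f = σ'_0 + Δσ = 146 + 44.5 = 190.5 kPa.
Normally consolidated clay, so the full stress increment lies on the virgin compression line:
S_c = C_c·H/(1+e₀)·log₁₀(σ'_f/σ'_0) = 0.2×4.2/(1+0.81)×log₁₀(190.5/146)
    = 0.46409 × 0.11554 = 0.05362 m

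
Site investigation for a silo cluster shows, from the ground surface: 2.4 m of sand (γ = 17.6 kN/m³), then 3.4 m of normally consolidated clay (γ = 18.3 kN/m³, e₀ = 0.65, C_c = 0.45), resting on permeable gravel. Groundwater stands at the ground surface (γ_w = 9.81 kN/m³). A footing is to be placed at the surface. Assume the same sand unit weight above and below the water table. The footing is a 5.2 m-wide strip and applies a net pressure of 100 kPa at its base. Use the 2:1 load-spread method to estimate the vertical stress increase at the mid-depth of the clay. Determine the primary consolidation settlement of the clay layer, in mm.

Mid-depth of clay below the ground surface: z = 2.4 + 3.4/2 = 4.1 m.
Total vertical stress at mid-clay: σ_v = 17.6×2.4 + 18.3×1.7 = 73.35 kPa.
Pore pressure: u = 9.81×(4.1 − 0) = 40.221 kPa.
Initial effective stress: σ'_0 = σ_v − u = 73.35 − 40.221 = 33.129 kPa.
Stress increase at mid-clay by the 2:1 spreading method:
Δσ = qB/(B+z) = 100×5.2/(5.2+4.1) = 55.914 kPa
Final effective stress: σ'_f = σ'_0 + Δσ = 33.129 + 55.914 = 89.043 kPa.
Normally consolidated clay, so the full stress increment lies on the virgin compression line:
S_c = C_c·H/(1+e₀)·log₁₀(σ'_f/σ'_0) = 0.45×3.4/(1+0.65)×log₁₀(89.043/33.129)
    = 0.92727 × 0.42939 = 0.3982 m

S_c ≈ 398 mm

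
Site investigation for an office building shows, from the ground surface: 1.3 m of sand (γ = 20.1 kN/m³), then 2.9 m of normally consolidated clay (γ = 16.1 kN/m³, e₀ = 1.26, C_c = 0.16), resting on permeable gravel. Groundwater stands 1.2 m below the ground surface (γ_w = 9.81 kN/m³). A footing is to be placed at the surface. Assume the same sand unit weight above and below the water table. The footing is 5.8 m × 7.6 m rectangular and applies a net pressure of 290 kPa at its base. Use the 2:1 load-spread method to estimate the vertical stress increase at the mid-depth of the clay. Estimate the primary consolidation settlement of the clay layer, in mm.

S_c ≈ 147 mm

Mid-depth of clay below the ground surface: z = 1.3 + 2.9/2 = 2.75 m.
Total vertical stress at mid-clay: σ_v = 20.1×1.3 + 16.1×1.45 = 49.475 kPa.
Pore pressure: u = 9.81×(2.75 − 1.2) = 15.206 kPa.
Initial effective stress: σ'_0 = σ_v − u = 49.475 − 15.206 = 34.269 kPa.
Stress increase at mid-clay by the 2:1 spreading method:
Δσ = qBL/((B+z)(L+z)) = 290×5.8×7.6/((5.8+2.75)(7.6+2.75)) = 144.46 kPa
Final effective stress: σ'_f = σ'_0 + Δσ = 34.269 + 144.46 = 178.73 kPa.
Normally consolidated clay, so the full stress increment lies on the virgin compression line:
S_c = C_c·H/(1+e₀)·log₁₀(σ'_f/σ'_0) = 0.16×2.9/(1+1.26)×log₁₀(178.73/34.269)
    = 0.20531 × 0.7173 = 0.1473 m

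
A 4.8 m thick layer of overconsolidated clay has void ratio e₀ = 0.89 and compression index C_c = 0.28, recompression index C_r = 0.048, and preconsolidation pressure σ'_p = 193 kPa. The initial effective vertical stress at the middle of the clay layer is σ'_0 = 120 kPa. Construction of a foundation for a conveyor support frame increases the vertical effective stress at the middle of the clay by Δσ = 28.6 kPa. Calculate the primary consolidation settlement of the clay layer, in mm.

Final effective stress: σ'_f = 120 + 28.6 = 148.6 kPa.
σ'_f = 148.6 ≤ σ'_p = 193 kPa, so the clay remains overconsolidated and only the recompression index applies:
S_c = C_r·H/(1+e₀)·log₁₀(σ'_f/σ'_0) = 0.048×4.8/1.89×log₁₀(148.6/120)
    = 0.12191 × 0.092838 = 0.01132 m

S_c ≈ 11.3 mm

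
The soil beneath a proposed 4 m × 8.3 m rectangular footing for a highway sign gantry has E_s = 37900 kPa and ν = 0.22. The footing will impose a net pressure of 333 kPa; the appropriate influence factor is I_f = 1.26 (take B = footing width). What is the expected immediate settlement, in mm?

S_e ≈ 42.1 mm

Immediate (elastic) settlement: S_e = q·B·(1−ν²)/E_s · I_f.
S_e = 333 × 4 × (1 − 0.22²) / 37900 × 1.26
    = 333 × 4 × 0.9516 / 37900 × 1.26
    = 0.04214 m = 42.14 mm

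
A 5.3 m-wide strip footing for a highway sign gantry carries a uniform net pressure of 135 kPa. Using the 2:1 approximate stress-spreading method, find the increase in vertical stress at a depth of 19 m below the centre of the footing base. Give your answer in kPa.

Δσ_z ≈ 29.4 kPa

By the 2:1 method the load spreads at 1 horizontal : 2 vertical, so at depth z the loaded area has grown by z in each plan dimension:
Δσ = qB/(B+z) = 135×5.3/(5.3+19) = 29.444 kPa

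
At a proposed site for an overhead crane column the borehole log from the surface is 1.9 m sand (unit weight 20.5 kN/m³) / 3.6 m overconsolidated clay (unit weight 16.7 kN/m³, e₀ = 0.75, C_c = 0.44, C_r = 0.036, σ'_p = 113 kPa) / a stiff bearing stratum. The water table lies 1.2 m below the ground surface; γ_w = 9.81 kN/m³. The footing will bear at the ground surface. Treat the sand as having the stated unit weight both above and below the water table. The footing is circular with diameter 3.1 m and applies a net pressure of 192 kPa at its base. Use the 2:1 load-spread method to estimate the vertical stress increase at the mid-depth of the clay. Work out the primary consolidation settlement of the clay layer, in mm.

S_c ≈ 20.6 mm

Mid-depth of clay below the ground surface: z = 1.9 + 3.6/2 = 3.7 m.
Total vertical stress at mid-clay: σ_v = 20.5×1.9 + 16.7×1.8 = 69.01 kPa.
Pore pressure: u = 9.81×(3.7 − 1.2) = 24.525 kPa.
Initial effective stress: σ'_0 = σ_v − u = 69.01 − 24.525 = 44.485 kPa.
Stress increase at mid-clay by the 2:1 spreading method:
Δσ ≈ qD²/(D+z)² = 192×3.1²/(3.1+3.7)² = 39.903 kPa
Final effective stress: σ'_f = 44.485 + 39.903 = 84.388 kPa.
σ'_f = 84.388 ≤ σ'_p = 113 kPa, so the clay remains overconsolidated and only the recompression index applies:
S_c = C_r·H/(1+e₀)·log₁₀(σ'_f/σ'_0) = 0.036×3.6/1.75×log₁₀(84.388/44.485)
    = 0.074056 × 0.27807 = 0.02059 m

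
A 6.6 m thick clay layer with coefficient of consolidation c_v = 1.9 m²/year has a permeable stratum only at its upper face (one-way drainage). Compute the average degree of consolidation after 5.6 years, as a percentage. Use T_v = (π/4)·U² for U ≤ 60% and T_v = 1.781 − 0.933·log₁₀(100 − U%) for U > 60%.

U ≈ 55.8 %

Drainage path length: H_d = H = 6.6 m (single drainage).
T_v = c_v·t/H_d² = 1.9×5.6/6.6² = 0.24426.
T_v = 0.24426 corresponds to the U ≤ 60% branch:
U = √(4T_v/π) = 0.5577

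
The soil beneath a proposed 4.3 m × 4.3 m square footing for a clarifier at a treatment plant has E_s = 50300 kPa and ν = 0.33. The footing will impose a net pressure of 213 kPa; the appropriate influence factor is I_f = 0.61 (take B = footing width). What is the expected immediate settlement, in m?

Immediate (elastic) settlement: S_e = q·B·(1−ν²)/E_s · I_f.
S_e = 213 × 4.3 × (1 − 0.33²) / 50300 × 0.61
    = 213 × 4.3 × 0.8911 / 50300 × 0.61
    = 0.009898 m

S_e ≈ 0.0099 m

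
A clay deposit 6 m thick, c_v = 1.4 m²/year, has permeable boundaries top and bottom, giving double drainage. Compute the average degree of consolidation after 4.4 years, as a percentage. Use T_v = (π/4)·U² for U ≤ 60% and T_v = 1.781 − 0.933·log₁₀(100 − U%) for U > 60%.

U ≈ 85 %

Drainage path length: H_d = H/2 = 3 m (double drainage).
T_v = c_v·t/H_d² = 1.4×4.4/3² = 0.68444.
T_v = 0.68444 corresponds to the U > 60% branch:
U = 1 − 10^((1.781 − T_v)/0.933)/100 = 0.8503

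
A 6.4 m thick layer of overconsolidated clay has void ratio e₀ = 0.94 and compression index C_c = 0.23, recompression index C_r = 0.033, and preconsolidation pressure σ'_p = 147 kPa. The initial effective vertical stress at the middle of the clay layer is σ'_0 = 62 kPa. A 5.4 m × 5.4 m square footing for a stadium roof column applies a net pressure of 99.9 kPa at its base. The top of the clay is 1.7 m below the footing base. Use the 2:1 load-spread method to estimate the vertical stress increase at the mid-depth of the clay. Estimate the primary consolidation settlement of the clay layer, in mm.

S_c ≈ 17.3 mm

Mid-depth of clay below the footing base: z = 1.7 + 6.4/2 = 4.9 m.
Stress increase at mid-clay by the 2:1 spreading method:
Δσ = qBL/((B+z)(L+z)) = 99.9×5.4×5.4/((5.4+4.9)(5.4+4.9)) = 27.459 kPa
Final effective stress: σ'_f = 62 + 27.459 = 89.459 kPa.
σ'_f = 89.459 ≤ σ'_p = 147 kPa, so the clay remains overconsolidated and only the recompression index applies:
S_c = C_r·H/(1+e₀)·log₁₀(σ'_f/σ'_0) = 0.033×6.4/1.94×log₁₀(89.459/62)
    = 0.10887 × 0.15923 = 0.01733 m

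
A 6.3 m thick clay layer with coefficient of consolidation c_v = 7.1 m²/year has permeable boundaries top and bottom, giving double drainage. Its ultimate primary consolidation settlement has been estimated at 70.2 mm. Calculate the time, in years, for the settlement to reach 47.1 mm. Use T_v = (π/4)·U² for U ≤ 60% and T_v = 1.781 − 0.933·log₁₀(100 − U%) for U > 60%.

Drainage path length: H_d = H/2 = 3.15 m (double drainage).
U = S(t)/S_ult = 47.1/70.2 = 0.6709.
U > 60%: T_v = 1.781 − 0.933·log₁₀(100 − 67.094) = 0.36538.
t = T_v·H_d²/c_v = 0.36538×3.15²/7.1 = 0.5106 years.

t ≈ 0.511 years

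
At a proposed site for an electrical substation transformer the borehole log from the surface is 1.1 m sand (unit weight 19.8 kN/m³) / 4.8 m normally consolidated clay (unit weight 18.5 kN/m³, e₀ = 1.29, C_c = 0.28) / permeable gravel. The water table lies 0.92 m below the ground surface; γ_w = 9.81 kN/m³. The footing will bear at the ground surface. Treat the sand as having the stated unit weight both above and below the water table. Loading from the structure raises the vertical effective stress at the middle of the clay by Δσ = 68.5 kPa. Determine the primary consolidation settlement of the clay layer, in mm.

S_c ≈ 251 mm

Mid-depth of clay below the ground surface: z = 1.1 + 4.8/2 = 3.5 m.
Total vertical stress at mid-clay: σ_v = 19.8×1.1 + 18.5×2.4 = 66.18 kPa.
Pore pressure: u = 9.81×(3.5 − 0.92) = 25.31 kPa.
Initial effective stress: σ'_0 = σ_v − u = 66.18 − 25.31 = 40.87 kPa.
Final effective stress: σ'_f = σ'_0 + Δσ = 40.87 + 68.5 = 109.37 kPa.
Normally consolidated clay, so the full stress increment lies on the virgin compression line:
S_c = C_c·H/(1+e₀)·log₁₀(σ'_f/σ'_0) = 0.28×4.8/(1+1.29)×log₁₀(109.37/40.87)
    = 0.5869 × 0.42749 = 0.2509 m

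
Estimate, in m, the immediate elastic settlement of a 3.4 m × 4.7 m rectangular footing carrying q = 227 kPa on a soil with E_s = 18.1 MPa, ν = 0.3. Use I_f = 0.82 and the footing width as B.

Immediate (elastic) settlement: S_e = q·B·(1−ν²)/E_s · I_f.
E_s = 18.1 MPa = 18100 kPa.
S_e = 227 × 3.4 × (1 − 0.3²) / 18100 × 0.82
    = 227 × 3.4 × 0.91 / 18100 × 0.82
    = 0.03182 m

S_e ≈ 0.0318 m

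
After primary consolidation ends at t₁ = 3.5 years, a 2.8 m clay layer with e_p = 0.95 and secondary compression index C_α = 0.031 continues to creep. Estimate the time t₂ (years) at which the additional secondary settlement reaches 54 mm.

t₂ ≈ 57.2 years

S_s = C_α·H/(1+e_p)·log₁₀(t₂/t₁) ⇒ log₁₀(t₂/t₁) = S_s·(1+e_p)/(C_α·H).
log₁₀(t₂/t₁) = 0.054 × (1+0.95) / (0.031×2.8) = 1.213
t₂ = t₁ × 10^1.213 = 3.5 × 16.34 = 57.17 years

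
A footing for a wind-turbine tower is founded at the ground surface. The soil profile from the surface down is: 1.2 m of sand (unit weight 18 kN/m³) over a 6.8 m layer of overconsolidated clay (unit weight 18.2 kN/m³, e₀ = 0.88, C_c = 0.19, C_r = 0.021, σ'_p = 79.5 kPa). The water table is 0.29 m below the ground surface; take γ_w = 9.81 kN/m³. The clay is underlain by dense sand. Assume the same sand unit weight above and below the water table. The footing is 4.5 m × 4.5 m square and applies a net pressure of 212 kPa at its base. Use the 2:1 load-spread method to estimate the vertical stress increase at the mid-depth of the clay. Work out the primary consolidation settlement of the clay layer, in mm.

Mid-depth of clay below the ground surface: z = 1.2 + 6.8/2 = 4.6 m.
Total vertical stress at mid-clay: σ_v = 18×1.2 + 18.2×3.4 = 83.48 kPa.
Pore pressure: u = 9.81×(4.6 − 0.29) = 42.281 kPa.
Initial effective stress: σ'_0 = σ_v − u = 83.48 − 42.281 = 41.199 kPa.
Stress increase at mid-clay by the 2:1 spreading method:
Δσ = qBL/((B+z)(L+z)) = 212×4.5×4.5/((4.5+4.6)(4.5+4.6)) = 51.842 kPa
Final effective stress: σ'_f = 41.199 + 51.842 = 93.041 kPa.
σ'_f = 93.041 > σ'_p = 79.5 kPa, so the stress path crosses the preconsolidation pressure — recompression up to σ'_p, then virgin compression beyond:
S_c = H/(1+e₀)·[C_r·log₁₀(σ'_p/σ'_0) + C_c·log₁₀(σ'_f/σ'_p)]
    = 6.8/1.88 × [0.021×log₁₀(79.5/41.199) + 0.19×log₁₀(93.041/79.5)]
    = 3.617 × [0.0059951 + 0.012978] = 0.06863 m

S_c ≈ 68.6 mm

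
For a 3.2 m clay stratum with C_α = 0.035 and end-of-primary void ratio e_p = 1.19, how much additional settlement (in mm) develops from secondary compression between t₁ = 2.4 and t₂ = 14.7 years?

S_s ≈ 40.3 mm

Secondary compression: S_s = C_α·H/(1+e_p)·log₁₀(t₂/t₁)
S_s = 0.035×3.2/(1+1.19)×log₁₀(14.7/2.4)
    = 0.05114 × 0.7871 = 0.04025 m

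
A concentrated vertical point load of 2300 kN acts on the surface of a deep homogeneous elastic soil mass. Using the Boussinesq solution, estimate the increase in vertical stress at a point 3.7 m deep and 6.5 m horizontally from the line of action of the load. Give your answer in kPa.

Δσ_z ≈ 2.38 kPa

Boussinesq vertical stress below a point load on an elastic half-space:
Δσ_z = 3P/(2πz²) · [1 + (r/z)²]^(−5/2)
r/z = 6.5/3.7 = 1.7568; [1+(r/z)²]^(−5/2) = 0.029628.
Δσ_z = 3×2300/(2π×3.7²) × 0.029628 = 80.217 × 0.029628 = 2.377 kPa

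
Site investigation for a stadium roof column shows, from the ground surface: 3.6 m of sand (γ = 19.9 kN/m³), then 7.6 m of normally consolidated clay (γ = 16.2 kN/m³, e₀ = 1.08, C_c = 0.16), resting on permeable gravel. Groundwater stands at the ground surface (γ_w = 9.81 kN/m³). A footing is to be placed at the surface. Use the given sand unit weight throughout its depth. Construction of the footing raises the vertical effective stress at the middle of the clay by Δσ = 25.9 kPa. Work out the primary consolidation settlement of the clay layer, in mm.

Mid-depth of clay below the ground surface: z = 3.6 + 7.6/2 = 7.4 m.
Total vertical stress at mid-clay: σ_v = 19.9×3.6 + 16.2×3.8 = 133.2 kPa.
Pore pressure: u = 9.81×(7.4 − 0) = 72.594 kPa.
Initial effective stress: σ'_0 = σ_v − u = 133.2 − 72.594 = 60.606 kPa.
Final effective stress: σ'_f = σ'_0 + Δσ = 60.606 + 25.9 = 86.506 kPa.
Normally consolidated clay, so the full stress increment lies on the virgin compression line:
S_c = C_c·H/(1+e₀)·log₁₀(σ'_f/σ'_0) = 0.16×7.6/(1+1.08)×log₁₀(86.506/60.606)
    = 0.58462 × 0.15453 = 0.09034 m

S_c ≈ 90.3 mm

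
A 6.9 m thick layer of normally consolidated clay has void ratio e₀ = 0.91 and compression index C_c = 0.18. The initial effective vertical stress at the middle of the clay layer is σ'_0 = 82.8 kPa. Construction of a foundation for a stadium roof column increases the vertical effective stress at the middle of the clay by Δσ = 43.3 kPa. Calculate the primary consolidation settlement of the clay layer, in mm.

S_c ≈ 119 mm

Final effective stress: σ'_f = σ'_0 + Δσ = 82.8 + 43.3 = 126.1 kPa.
Normally consolidated clay, so the full stress increment lies on the virgin compression line:
S_c = C_c·H/(1+e₀)·log₁₀(σ'_f/σ'_0) = 0.18×6.9/(1+0.91)×log₁₀(126.1/82.8)
    = 0.65026 × 0.18268 = 0.1188 m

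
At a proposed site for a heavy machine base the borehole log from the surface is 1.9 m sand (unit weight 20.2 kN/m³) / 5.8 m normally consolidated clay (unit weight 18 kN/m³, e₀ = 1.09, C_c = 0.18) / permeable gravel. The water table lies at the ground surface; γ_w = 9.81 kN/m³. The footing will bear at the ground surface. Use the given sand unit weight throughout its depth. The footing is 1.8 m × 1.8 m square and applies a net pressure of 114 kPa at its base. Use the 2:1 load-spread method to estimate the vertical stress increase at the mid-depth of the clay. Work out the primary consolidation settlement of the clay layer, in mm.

S_c ≈ 38.6 mm

Mid-depth of clay below the ground surface: z = 1.9 + 5.8/2 = 4.8 m.
Total vertical stress at mid-clay: σ_v = 20.2×1.9 + 18×2.9 = 90.58 kPa.
Pore pressure: u = 9.81×(4.8 − 0) = 47.088 kPa.
Initial effective stress: σ'_0 = σ_v − u = 90.58 − 47.088 = 43.492 kPa.
Stress increase at mid-clay by the 2:1 spreading method:
Δσ = qBL/((B+z)(L+z)) = 114×1.8×1.8/((1.8+4.8)(1.8+4.8)) = 8.4793 kPa
Final effective stress: σ'_f = σ'_0 + Δσ = 43.492 + 8.4793 = 51.971 kPa.
Normally consolidated clay, so the full stress increment lies on the virgin compression line:
S_c = C_c·H/(1+e₀)·log₁₀(σ'_f/σ'_0) = 0.18×5.8/(1+1.09)×log₁₀(51.971/43.492)
    = 0.49952 × 0.077352 = 0.03864 m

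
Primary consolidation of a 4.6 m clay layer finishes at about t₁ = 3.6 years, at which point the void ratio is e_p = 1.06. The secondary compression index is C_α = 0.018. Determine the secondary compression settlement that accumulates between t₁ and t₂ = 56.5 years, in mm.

Secondary compression: S_s = C_α·H/(1+e_p)·log₁₀(t₂/t₁)
S_s = 0.018×4.6/(1+1.06)×log₁₀(56.5/3.6)
    = 0.04019 × 1.196 = 0.04806 m

S_s ≈ 48.1 mm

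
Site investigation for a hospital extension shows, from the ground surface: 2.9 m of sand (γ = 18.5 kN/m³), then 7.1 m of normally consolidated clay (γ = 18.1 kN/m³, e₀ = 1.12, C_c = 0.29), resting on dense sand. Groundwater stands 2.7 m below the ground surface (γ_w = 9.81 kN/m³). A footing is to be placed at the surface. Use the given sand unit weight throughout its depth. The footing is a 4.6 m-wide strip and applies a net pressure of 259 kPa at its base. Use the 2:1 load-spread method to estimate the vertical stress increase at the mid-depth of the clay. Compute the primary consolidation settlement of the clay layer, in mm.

S_c ≈ 357 mm

Mid-depth of clay below the ground surface: z = 2.9 + 7.1/2 = 6.45 m.
Total vertical stress at mid-clay: σ_v = 18.5×2.9 + 18.1×3.55 = 117.91 kPa.
Pore pressure: u = 9.81×(6.45 − 2.7) = 36.788 kPa.
Initial effective stress: σ'_0 = σ_v − u = 117.91 − 36.788 = 81.122 kPa.
Stress increase at mid-clay by the 2:1 spreading method:
Δσ = qB/(B+z) = 259×4.6/(4.6+6.45) = 107.82 kPa
Final effective stress: σ'_f = σ'_0 + Δσ = 81.122 + 107.82 = 188.94 kPa.
Normally consolidated clay, so the full stress increment lies on the virgin compression line:
S_c = C_c·H/(1+e₀)·log₁₀(σ'_f/σ'_0) = 0.29×7.1/(1+1.12)×log₁₀(188.94/81.122)
    = 0.97123 × 0.36719 = 0.3566 m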